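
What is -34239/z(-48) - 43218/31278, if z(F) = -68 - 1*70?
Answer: 59164631/239798 ≈ 246.73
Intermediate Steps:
z(F) = -138 (z(F) = -68 - 70 = -138)
-34239/z(-48) - 43218/31278 = -34239/(-138) - 43218/31278 = -34239*(-1/138) - 43218*1/31278 = 11413/46 - 7203/5213 = 59164631/239798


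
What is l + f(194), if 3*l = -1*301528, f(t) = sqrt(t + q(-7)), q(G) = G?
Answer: -301528/3 + sqrt(187) ≈ -1.0050e+5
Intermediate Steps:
f(t) = sqrt(-7 + t) (f(t) = sqrt(t - 7) = sqrt(-7 + t))
l = -301528/3 (l = (-1*301528)/3 = (1/3)*(-301528) = -301528/3 ≈ -1.0051e+5)
l + f(194) = -301528/3 + sqrt(-7 + 194) = -301528/3 + sqrt(187)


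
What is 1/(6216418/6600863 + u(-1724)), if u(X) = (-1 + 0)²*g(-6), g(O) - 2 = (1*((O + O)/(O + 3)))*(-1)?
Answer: -6600863/6985308 ≈ -0.94496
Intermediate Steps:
g(O) = 2 - 2*O/(3 + O) (g(O) = 2 + (1*((O + O)/(O + 3)))*(-1) = 2 + (1*((2*O)/(3 + O)))*(-1) = 2 + (1*(2*O/(3 + O)))*(-1) = 2 + (2*O/(3 + O))*(-1) = 2 - 2*O/(3 + O))
u(X) = -2 (u(X) = (-1 + 0)²*(6/(3 - 6)) = (-1)²*(6/(-3)) = 1*(6*(-⅓)) = 1*(-2) = -2)
1/(6216418/6600863 + u(-1724)) = 1/(6216418/6600863 - 2) = 1/(-6985308/6600863) = -6600863/6985308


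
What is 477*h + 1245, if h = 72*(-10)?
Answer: -342195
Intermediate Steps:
h = -720
477*h + 1245 = 477*(-720) + 1245 = -343440 + 1245 = -342195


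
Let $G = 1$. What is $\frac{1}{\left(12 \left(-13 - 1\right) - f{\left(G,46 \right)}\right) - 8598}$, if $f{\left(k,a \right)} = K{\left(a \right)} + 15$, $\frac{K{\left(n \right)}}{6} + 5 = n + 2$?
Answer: $- \frac{1}{9039} \approx -0.00011063$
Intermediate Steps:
$K{\left(n \right)} = -18 + 6 n$ ($K{\left(n \right)} = -30 + 6 \left(n + 2\right) = -30 + 6 \left(2 + n\right) = -30 + \left(12 + 6 n\right) = -18 + 6 n$)
$f{\left(k,a \right)} = -3 + 6 a$ ($f{\left(k,a \right)} = \left(-18 + 6 a\right) + 15 = -3 + 6 a$)
$\frac{1}{\left(12 \left(-13 - 1\right) - f{\left(G,46 \right)}\right) - 8598} = \frac{1}{\left(12 \left(-13 - 1\right) - \left(-3 + 6 \cdot 46\right)\right) - 8598} = \frac{1}{\left(12 \left(-14\right) - \left(-3 + 276\right)\right) - 8598} = \frac{1}{\left(-168 - 273\right) - 8598} = \frac{1}{-441 - 8598} = \frac{1}{-9039} = - \frac{1}{9039}$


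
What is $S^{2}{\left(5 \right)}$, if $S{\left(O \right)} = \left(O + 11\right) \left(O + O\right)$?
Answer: $25600$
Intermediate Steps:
$S{\left(O \right)} = 2 O \left(11 + O\right)$ ($S{\left(O \right)} = \left(11 + O\right) 2 O = 2 O \left(11 + O\right)$)
$S^{2}{\left(5 \right)} = \left(2 \cdot 5 \left(11 + 5\right)\right)^{2} = \left(2 \cdot 5 \cdot 16\right)^{2} = 160^{2} = 25600$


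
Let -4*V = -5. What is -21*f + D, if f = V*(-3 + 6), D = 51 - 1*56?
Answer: -335/4 ≈ -83.750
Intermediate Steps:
D = -5 (D = 51 - 56 = -5)
V = 5/4 (V = -¼*(-5) = 5/4 ≈ 1.2500)
f = 15/4 (f = 5*(-3 + 6)/4 = (5/4)*3 = 15/4 ≈ 3.7500)
-21*f + D = -21*15/4 - 5 = -315/4 - 5 = -335/4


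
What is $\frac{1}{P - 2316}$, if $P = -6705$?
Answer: $- \frac{1}{9021} \approx -0.00011085$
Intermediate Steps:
$\frac{1}{P - 2316} = \frac{1}{-6705 - 2316} = \frac{1}{-9021} = - \frac{1}{9021}$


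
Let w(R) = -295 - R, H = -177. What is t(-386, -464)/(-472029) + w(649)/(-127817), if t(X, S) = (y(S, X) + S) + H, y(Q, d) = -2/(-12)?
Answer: 3165028621/361999984158 ≈ 0.0087432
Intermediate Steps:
y(Q, d) = 1/6 (y(Q, d) = -2*(-1/12) = 1/6)
t(X, S) = -1061/6 + S (t(X, S) = (1/6 + S) - 177 = -1061/6 + S)
t(-386, -464)/(-472029) + w(649)/(-127817) = (-1061/6 - 464)/(-472029) + (-295 - 1*649)/(-127817) = -3845/6*(-1/472029) + (-295 - 649)*(-1/127817) = 3845/2832174 - 944*(-1/127817) = 3845/2832174 + 944/127817 = 3165028621/361999984158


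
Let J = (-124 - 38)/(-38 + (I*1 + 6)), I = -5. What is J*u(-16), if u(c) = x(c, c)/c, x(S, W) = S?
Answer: 162/37 ≈ 4.3784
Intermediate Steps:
u(c) = 1 (u(c) = c/c = 1)
J = 162/37 (J = (-124 - 38)/(-38 + (-5*1 + 6)) = -162/(-38 + (-5 + 6)) = -162/(-38 + 1) = -162/(-37) = -162*(-1/37) = 162/37 ≈ 4.3784)
J*u(-16) = (162/37)*1 = 162/37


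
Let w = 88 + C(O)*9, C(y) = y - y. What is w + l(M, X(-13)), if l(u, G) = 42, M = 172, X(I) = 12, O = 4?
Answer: 130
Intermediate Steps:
C(y) = 0
w = 88 (w = 88 + 0*9 = 88 + 0 = 88)
w + l(M, X(-13)) = 88 + 42 = 130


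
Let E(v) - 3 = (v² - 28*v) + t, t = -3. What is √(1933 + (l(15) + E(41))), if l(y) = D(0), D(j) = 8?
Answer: √2474 ≈ 49.739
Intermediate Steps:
E(v) = v² - 28*v (E(v) = 3 + ((v² - 28*v) - 3) = 3 + (-3 + v² - 28*v) = v² - 28*v)
l(y) = 8
√(1933 + (l(15) + E(41))) = √(1933 + (8 + 41*(-28 + 41))) = √(1933 + (8 + 41*13)) = √(1933 + (8 + 533)) = √(1933 + 541) = √2474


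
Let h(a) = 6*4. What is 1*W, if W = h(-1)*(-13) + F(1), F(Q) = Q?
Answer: -311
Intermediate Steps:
h(a) = 24
W = -311 (W = 24*(-13) + 1 = -312 + 1 = -311)
1*W = 1*(-311) = -311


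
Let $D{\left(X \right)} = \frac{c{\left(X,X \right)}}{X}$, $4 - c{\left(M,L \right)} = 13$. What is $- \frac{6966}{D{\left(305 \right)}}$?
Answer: $236070$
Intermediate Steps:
$c{\left(M,L \right)} = -9$ ($c{\left(M,L \right)} = 4 - 13 = -9$)
$D{\left(X \right)} = - \frac{9}{X}$
$- \frac{6966}{D{\left(305 \right)}} = - \frac{6966}{\left(-9\right) \frac{1}{305}} = - \frac{6966}{- \frac{9}{305}} = \left(-6966\right) \left(- \frac{305}{9}\right) = 236070$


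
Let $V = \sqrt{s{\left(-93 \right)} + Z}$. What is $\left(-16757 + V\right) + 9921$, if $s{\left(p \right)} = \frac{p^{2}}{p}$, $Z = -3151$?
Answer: $-6836 + 2 i \sqrt{811} \approx -6836.0 + 56.956 i$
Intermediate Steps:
$s{\left(p \right)} = p$
$V = 2 i \sqrt{811}$ ($V = \sqrt{-93 - 3151} = \sqrt{-3244} = 2 i \sqrt{811} \approx 56.956 i$)
$\left(-16757 + V\right) + 9921 = \left(-16757 + 2 i \sqrt{811}\right) + 9921 = -6836 + 2 i \sqrt{811}$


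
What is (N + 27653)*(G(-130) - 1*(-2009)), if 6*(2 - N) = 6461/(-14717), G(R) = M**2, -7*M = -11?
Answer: 40114705597717/721133 ≈ 5.5627e+7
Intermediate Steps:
M = 11/7 (M = -1/7*(-11) = 11/7 ≈ 1.5714)
G(R) = 121/49 (G(R) = (11/7)**2 = 121/49)
N = 183065/88302 (N = 2 - 6461/(6*(-14717)) = 2 - 6461*(-1)/(6*14717) = 2 - 1/6*(-6461/14717) = 2 + 6461/88302 = 183065/88302 ≈ 2.0732)
(N + 27653)*(G(-130) - 1*(-2009)) = (183065/88302 + 27653)*(121/49 - 1*(-2009)) = 2441998271*(121/49 + 2009)/88302 = (2441998271/88302)*(98562/49) = 40114705597717/721133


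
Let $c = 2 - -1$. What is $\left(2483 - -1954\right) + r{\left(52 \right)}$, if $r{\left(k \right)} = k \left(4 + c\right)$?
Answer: $4801$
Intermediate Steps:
$c = 3$ ($c = 2 + 1 = 3$)
$r{\left(k \right)} = 7 k$ ($r{\left(k \right)} = k \left(4 + 3\right) = k 7 = 7 k$)
$\left(2483 - -1954\right) + r{\left(52 \right)} = \left(2483 - -1954\right) + 7 \cdot 52 = \left(2483 + 1954\right) + 364 = 4437 + 364 = 4801$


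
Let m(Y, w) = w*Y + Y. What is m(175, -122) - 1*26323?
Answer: -47498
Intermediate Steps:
m(Y, w) = Y + Y*w (m(Y, w) = Y*w + Y = Y + Y*w)
m(175, -122) - 1*26323 = 175*(1 - 122) - 1*26323 = 175*(-121) - 26323 = -21175 - 26323 = -47498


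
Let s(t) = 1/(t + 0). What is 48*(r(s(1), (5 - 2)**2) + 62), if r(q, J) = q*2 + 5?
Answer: 3312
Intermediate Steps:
s(t) = 1/t
r(q, J) = 5 + 2*q (r(q, J) = 2*q + 5 = 5 + 2*q)
48*(r(s(1), (5 - 2)**2) + 62) = 48*((5 + 2/1) + 62) = 48*((5 + 2*1) + 62) = 48*((5 + 2) + 62) = 48*(7 + 62) = 48*69 = 3312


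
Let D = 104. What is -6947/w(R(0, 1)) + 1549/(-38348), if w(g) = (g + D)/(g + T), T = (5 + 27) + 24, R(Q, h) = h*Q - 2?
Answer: -2397658337/651916 ≈ -3677.9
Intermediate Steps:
R(Q, h) = -2 + Q*h (R(Q, h) = Q*h - 2 = -2 + Q*h)
T = 56 (T = 32 + 24 = 56)
w(g) = (104 + g)/(56 + g) (w(g) = (g + 104)/(g + 56) = (104 + g)/(56 + g))
-6947/w(R(0, 1)) + 1549/(-38348) = -6947*(56 + (-2 + 0*1))/(104 + (-2 + 0*1)) + 1549/(-38348) = -6947*(56 + (-2 + 0))/(104 + (-2 + 0)) + 1549*(-1/38348) = -6947*(56 - 2)/(104 - 2) - 1549/38348 = -6947/(102/54) - 1549/38348 = -6947/((1/54)*102) - 1549/38348 = -6947/17/9 - 1549/38348 = -6947*9/17 - 1549/38348 = -62523/17 - 1549/38348 = -2397658337/651916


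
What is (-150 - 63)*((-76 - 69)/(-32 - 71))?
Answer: -30885/103 ≈ -299.85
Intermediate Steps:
(-150 - 63)*((-76 - 69)/(-32 - 71)) = -(-30885)/(-103) = -(-30885)*(-1)/103 = -213*145/103 = -30885/103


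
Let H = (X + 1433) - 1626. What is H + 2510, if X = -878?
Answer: 1439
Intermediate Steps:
H = -1071 (H = (-878 + 1433) - 1626 = 555 - 1626 = -1071)
H + 2510 = -1071 + 2510 = 1439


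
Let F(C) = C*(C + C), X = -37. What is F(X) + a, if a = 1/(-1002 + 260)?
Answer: 2031595/742 ≈ 2738.0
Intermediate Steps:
a = -1/742 (a = 1/(-742) = -1/742 ≈ -0.0013477)
F(C) = 2*C² (F(C) = C*(2*C) = 2*C²)
F(X) + a = 2*(-37)² - 1/742 = 2*1369 - 1/742 = 2738 - 1/742 = 2031595/742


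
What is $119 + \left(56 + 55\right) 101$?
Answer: $11330$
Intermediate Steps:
$119 + \left(56 + 55\right) 101 = 119 + 111 \cdot 101 = 119 + 11211 = 11330$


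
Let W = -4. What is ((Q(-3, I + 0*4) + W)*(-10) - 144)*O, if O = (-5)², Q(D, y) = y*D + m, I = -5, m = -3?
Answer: -5600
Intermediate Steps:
Q(D, y) = -3 + D*y (Q(D, y) = y*D - 3 = D*y - 3 = -3 + D*y)
O = 25
((Q(-3, I + 0*4) + W)*(-10) - 144)*O = (((-3 - 3*(-5 + 0*4)) - 4)*(-10) - 144)*25 = (((-3 - 3*(-5 + 0)) - 4)*(-10) - 144)*25 = (((-3 - 3*(-5)) - 4)*(-10) - 144)*25 = (((-3 + 15) - 4)*(-10) - 144)*25 = ((12 - 4)*(-10) - 144)*25 = (8*(-10) - 144)*25 = (-80 - 144)*25 = -224*25 = -5600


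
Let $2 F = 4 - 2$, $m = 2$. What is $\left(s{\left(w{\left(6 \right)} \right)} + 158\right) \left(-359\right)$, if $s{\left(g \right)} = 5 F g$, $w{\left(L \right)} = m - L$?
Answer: $-49542$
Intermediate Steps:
$F = 1$ ($F = \frac{4 - 2}{2} = \frac{1}{2} \cdot 2 = 1$)
$w{\left(L \right)} = 2 - L$
$s{\left(g \right)} = 5 g$ ($s{\left(g \right)} = 5 \cdot 1 g = 5 g$)
$\left(s{\left(w{\left(6 \right)} \right)} + 158\right) \left(-359\right) = \left(5 \left(2 - 6\right) + 158\right) \left(-359\right) = \left(5 \left(-4\right) + 158\right) \left(-359\right) = \left(-20 + 158\right) \left(-359\right) = 138 \left(-359\right) = -49542$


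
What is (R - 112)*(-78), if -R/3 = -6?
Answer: 7332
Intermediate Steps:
R = 18 (R = -3*(-6) = 18)
(R - 112)*(-78) = (18 - 112)*(-78) = -94*(-78) = 7332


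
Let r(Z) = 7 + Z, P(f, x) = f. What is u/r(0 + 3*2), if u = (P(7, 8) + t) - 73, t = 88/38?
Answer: -1210/247 ≈ -4.8988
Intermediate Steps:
t = 44/19 (t = 88*(1/38) = 44/19 ≈ 2.3158)
u = -1210/19 (u = (7 + 44/19) - 73 = 177/19 - 73 = -1210/19 ≈ -63.684)
u/r(0 + 3*2) = -1210/(19*(7 + (0 + 3*2))) = -1210/(19*(7 + (0 + 6))) = -1210/(19*(7 + 6)) = -1210/19/13 = -1210/19*1/13 = -1210/247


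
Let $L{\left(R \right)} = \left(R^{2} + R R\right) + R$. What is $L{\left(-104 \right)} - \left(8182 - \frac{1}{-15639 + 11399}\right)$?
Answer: $\frac{56587039}{4240} \approx 13346.0$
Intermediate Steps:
$L{\left(R \right)} = R + 2 R^{2}$ ($L{\left(R \right)} = \left(R^{2} + R^{2}\right) + R = 2 R^{2} + R = R + 2 R^{2}$)
$L{\left(-104 \right)} - \left(8182 - \frac{1}{-15639 + 11399}\right) = - 104 \left(1 + 2 \left(-104\right)\right) - \left(8182 - \frac{1}{-15639 + 11399}\right) = - 104 \left(1 - 208\right) - \left(8182 + \frac{1}{4240}\right) = \left(-104\right) \left(-207\right) - \frac{34691681}{4240} = 21528 - \frac{34691681}{4240} = \frac{56587039}{4240}$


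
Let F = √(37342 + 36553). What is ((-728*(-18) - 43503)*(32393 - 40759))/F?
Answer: 254318034*√73895/73895 ≈ 9.3556e+5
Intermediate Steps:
F = √73895 ≈ 271.84
((-728*(-18) - 43503)*(32393 - 40759))/F = ((-728*(-18) - 43503)*(32393 - 40759))/(√73895) = ((13104 - 43503)*(-8366))*(√73895/73895) = (-30399*(-8366))*(√73895/73895) = 254318034*(√73895/73895) = 254318034*√73895/73895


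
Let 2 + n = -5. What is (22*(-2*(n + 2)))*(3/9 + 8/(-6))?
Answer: -220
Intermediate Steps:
n = -7 (n = -2 - 5 = -7)
(22*(-2*(n + 2)))*(3/9 + 8/(-6)) = (22*(-2*(-7 + 2)))*(3/9 + 8/(-6)) = (22*(-2*(-5)))*(3*(⅑) + 8*(-⅙)) = (22*10)*(⅓ - 4/3) = 220*(-1) = -220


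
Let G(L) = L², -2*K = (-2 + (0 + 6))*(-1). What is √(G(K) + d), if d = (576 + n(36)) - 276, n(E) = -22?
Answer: √282 ≈ 16.793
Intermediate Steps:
K = 2 (K = -(-2 + (0 + 6))*(-1)/2 = -(-2 + 6)*(-1)/2 = -2*(-1) = -½*(-4) = 2)
d = 278 (d = (576 - 22) - 276 = 554 - 276 = 278)
√(G(K) + d) = √(2² + 278) = √(4 + 278) = √282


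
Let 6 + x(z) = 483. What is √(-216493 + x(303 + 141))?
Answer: 4*I*√13501 ≈ 464.78*I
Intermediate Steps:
x(z) = 477 (x(z) = -6 + 483 = 477)
√(-216493 + x(303 + 141)) = √(-216493 + 477) = √(-216016) = 4*I*√13501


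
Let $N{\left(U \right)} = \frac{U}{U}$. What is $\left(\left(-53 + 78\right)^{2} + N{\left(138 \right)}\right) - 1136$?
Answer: $-510$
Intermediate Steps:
$N{\left(U \right)} = 1$
$\left(\left(-53 + 78\right)^{2} + N{\left(138 \right)}\right) - 1136 = \left(\left(-53 + 78\right)^{2} + 1\right) - 1136 = \left(25^{2} + 1\right) - 1136 = \left(625 + 1\right) - 1136 = 626 - 1136 = -510$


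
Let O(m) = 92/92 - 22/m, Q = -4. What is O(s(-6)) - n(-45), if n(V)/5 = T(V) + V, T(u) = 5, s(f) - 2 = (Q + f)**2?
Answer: 10240/51 ≈ 200.78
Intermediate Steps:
s(f) = 2 + (-4 + f)**2
O(m) = 1 - 22/m (O(m) = 92*(1/92) - 22/m = 1 - 22/m)
n(V) = 25 + 5*V (n(V) = 5*(5 + V) = 25 + 5*V)
O(s(-6)) - n(-45) = (-22 + (2 + (-4 - 6)**2))/(2 + (-4 - 6)**2) - (25 + 5*(-45)) = (-22 + (2 + (-10)**2))/(2 + (-10)**2) - (25 - 225) = (-22 + (2 + 100))/(2 + 100) - 1*(-200) = (-22 + 102)/102 + 200 = (1/102)*80 + 200 = 40/51 + 200 = 10240/51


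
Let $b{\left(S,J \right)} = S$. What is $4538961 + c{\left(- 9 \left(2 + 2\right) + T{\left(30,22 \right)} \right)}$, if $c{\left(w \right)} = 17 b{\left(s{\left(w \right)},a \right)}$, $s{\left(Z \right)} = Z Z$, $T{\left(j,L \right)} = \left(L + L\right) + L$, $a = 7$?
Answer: $4554261$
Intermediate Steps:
$T{\left(j,L \right)} = 3 L$ ($T{\left(j,L \right)} = 2 L + L = 3 L$)
$s{\left(Z \right)} = Z^{2}$
$c{\left(w \right)} = 17 w^{2}$
$4538961 + c{\left(- 9 \left(2 + 2\right) + T{\left(30,22 \right)} \right)} = 4538961 + 17 \left(- 9 \left(2 + 2\right) + 3 \cdot 22\right)^{2} = 4538961 + 17 \left(\left(-9\right) 4 + 66\right)^{2} = 4538961 + 17 \left(-36 + 66\right)^{2} = 4538961 + 17 \cdot 30^{2} = 4538961 + 17 \cdot 900 = 4538961 + 15300 = 4554261$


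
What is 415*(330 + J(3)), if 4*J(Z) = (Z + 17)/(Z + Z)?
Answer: 823775/6 ≈ 1.3730e+5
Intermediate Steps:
J(Z) = (17 + Z)/(8*Z) (J(Z) = ((Z + 17)/(Z + Z))/4 = ((17 + Z)/((2*Z)))/4 = ((17 + Z)*(1/(2*Z)))/4 = ((17 + Z)/(2*Z))/4 = (17 + Z)/(8*Z))
415*(330 + J(3)) = 415*(330 + (⅛)*(17 + 3)/3) = 415*(330 + (⅛)*(⅓)*20) = 415*(330 + ⅚) = 415*(1985/6) = 823775/6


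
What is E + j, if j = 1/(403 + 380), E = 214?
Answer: 167563/783 ≈ 214.00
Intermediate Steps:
j = 1/783 ≈ 0.0012771
E + j = 214 + 1/783 = 167563/783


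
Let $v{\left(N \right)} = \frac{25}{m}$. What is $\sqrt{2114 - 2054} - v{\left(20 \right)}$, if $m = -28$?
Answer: $\frac{25}{28} + 2 \sqrt{15} \approx 8.6388$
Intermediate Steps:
$v{\left(N \right)} = - \frac{25}{28}$ ($v{\left(N \right)} = \frac{25}{-28} = 25 \left(- \frac{1}{28}\right) = - \frac{25}{28}$)
$\sqrt{2114 - 2054} - v{\left(20 \right)} = \sqrt{2114 - 2054} - - \frac{25}{28} = \sqrt{60} + \frac{25}{28} = 2 \sqrt{15} + \frac{25}{28} = \frac{25}{28} + 2 \sqrt{15}$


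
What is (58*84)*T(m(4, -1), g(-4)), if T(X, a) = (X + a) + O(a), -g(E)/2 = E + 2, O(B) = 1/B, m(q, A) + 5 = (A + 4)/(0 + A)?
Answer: -18270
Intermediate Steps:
m(q, A) = -5 + (4 + A)/A (m(q, A) = -5 + (A + 4)/(0 + A) = -5 + (4 + A)/A)
O(B) = 1/B
g(E) = -4 - 2*E (g(E) = -2*(E + 2) = -2*(2 + E) = -4 - 2*E)
T(X, a) = X + a + 1/a (T(X, a) = (X + a) + 1/a = X + a + 1/a)
(58*84)*T(m(4, -1), g(-4)) = (58*84)*((-4 + 4/(-1)) + (-4 - 2*(-4)) + 1/(-4 - 2*(-4))) = 4872*((-4 + 4*(-1)) + (-4 + 8) + 1/(-4 + 8)) = 4872*((-4 - 4) + 4 + 1/4) = 4872*(-8 + 4 + ¼) = 4872*(-15/4) = -18270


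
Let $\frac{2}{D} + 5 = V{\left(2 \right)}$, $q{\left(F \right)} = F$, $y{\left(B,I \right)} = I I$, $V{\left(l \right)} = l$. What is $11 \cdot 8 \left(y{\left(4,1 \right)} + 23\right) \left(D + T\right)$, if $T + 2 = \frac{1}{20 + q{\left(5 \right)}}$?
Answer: $- \frac{138688}{25} \approx -5547.5$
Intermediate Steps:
$y{\left(B,I \right)} = I^{2}$
$D = - \frac{2}{3}$ ($D = \frac{2}{-5 + 2} = \frac{2}{-3} = 2 \left(- \frac{1}{3}\right) = - \frac{2}{3} \approx -0.66667$)
$T = - \frac{49}{25}$ ($T = -2 + \frac{1}{20 + 5} = -2 + \frac{1}{25} = - \frac{49}{25} \approx -1.96$)
$11 \cdot 8 \left(y{\left(4,1 \right)} + 23\right) \left(D + T\right) = 11 \cdot 8 \left(1^{2} + 23\right) \left(- \frac{2}{3} - \frac{49}{25}\right) = 88 \left(1 + 23\right) \left(- \frac{197}{75}\right) = 88 \cdot 24 \left(- \frac{197}{75}\right) = 88 \left(- \frac{1576}{25}\right) = - \frac{138688}{25}$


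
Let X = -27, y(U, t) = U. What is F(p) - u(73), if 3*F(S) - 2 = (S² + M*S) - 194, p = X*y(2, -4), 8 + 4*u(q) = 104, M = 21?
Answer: 506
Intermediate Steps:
u(q) = 24 (u(q) = -2 + (¼)*104 = -2 + 26 = 24)
p = -54 (p = -27*2 = -54)
F(S) = -64 + 7*S + S²/3 (F(S) = ⅔ + ((S² + 21*S) - 194)/3 = ⅔ + (-194 + S² + 21*S)/3 = ⅔ + (-194/3 + 7*S + S²/3) = -64 + 7*S + S²/3)
F(p) - u(73) = (-64 + 7*(-54) + (⅓)*(-54)²) - 1*24 = (-64 - 378 + (⅓)*2916) - 24 = (-64 - 378 + 972) - 24 = 530 - 24 = 506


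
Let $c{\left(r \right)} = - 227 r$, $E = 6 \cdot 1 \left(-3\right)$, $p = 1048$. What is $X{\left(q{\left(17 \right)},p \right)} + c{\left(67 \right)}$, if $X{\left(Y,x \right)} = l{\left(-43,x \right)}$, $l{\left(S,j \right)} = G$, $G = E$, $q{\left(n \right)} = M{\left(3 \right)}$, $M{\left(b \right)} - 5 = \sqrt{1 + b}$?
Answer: $-15227$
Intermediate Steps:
$M{\left(b \right)} = 5 + \sqrt{1 + b}$
$E = -18$ ($E = 6 \left(-3\right) = -18$)
$q{\left(n \right)} = 7$ ($q{\left(n \right)} = 5 + \sqrt{1 + 3} = 5 + \sqrt{4} = 5 + 2 = 7$)
$G = -18$
$l{\left(S,j \right)} = -18$
$X{\left(Y,x \right)} = -18$
$X{\left(q{\left(17 \right)},p \right)} + c{\left(67 \right)} = -18 - 15209 = -15227$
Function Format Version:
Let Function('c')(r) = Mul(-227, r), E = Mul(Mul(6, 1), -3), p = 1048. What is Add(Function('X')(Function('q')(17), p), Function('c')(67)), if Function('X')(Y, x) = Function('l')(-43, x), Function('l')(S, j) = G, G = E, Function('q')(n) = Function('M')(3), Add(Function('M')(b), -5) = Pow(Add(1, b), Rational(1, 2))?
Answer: -15227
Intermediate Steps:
Function('M')(b) = Add(5, Pow(Add(1, b), Rational(1, 2)))
E = -18 (E = Mul(6, -3) = -18)
Function('q')(n) = 7 (Function('q')(n) = Add(5, Pow(Add(1, 3), Rational(1, 2))) = Add(5, Pow(4, Rational(1, 2))) = Add(5, 2) = 7)
G = -18
Function('l')(S, j) = -18
Function('X')(Y, x) = -18
Add(Function('X')(Function('q')(17), p), Function('c')(67)) = Add(-18, Mul(-227, 67)) = Add(-18, -15209) = -15227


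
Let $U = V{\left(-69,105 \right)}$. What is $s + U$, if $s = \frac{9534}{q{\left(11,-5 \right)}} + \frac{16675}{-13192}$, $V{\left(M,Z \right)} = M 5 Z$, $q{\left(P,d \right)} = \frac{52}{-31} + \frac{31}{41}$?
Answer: $- \frac{719474123713}{15447832} \approx -46574.0$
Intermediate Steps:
$q{\left(P,d \right)} = - \frac{1171}{1271}$ ($q{\left(P,d \right)} = 52 \left(- \frac{1}{31}\right) + 31 \cdot \frac{1}{41} = - \frac{52}{31} + \frac{31}{41} = - \frac{1171}{1271}$)
$V{\left(M,Z \right)} = 5 M Z$
$s = - \frac{159876409513}{15447832}$ ($s = \frac{9534}{- \frac{1171}{1271}} + \frac{16675}{-13192} = 9534 \left(- \frac{1271}{1171}\right) + 16675 \left(- \frac{1}{13192}\right) = - \frac{12117714}{1171} - \frac{16675}{13192} = - \frac{159876409513}{15447832} \approx -10349.0$)
$U = -36225$ ($U = 5 \left(-69\right) 105 = -36225$)
$s + U = - \frac{159876409513}{15447832} - 36225 = - \frac{719474123713}{15447832}$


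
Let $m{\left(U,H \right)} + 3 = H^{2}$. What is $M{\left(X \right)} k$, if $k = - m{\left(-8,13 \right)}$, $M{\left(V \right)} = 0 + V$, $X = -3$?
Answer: $498$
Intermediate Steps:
$M{\left(V \right)} = V$
$m{\left(U,H \right)} = -3 + H^{2}$
$k = -166$ ($k = - (-3 + 13^{2}) = - (-3 + 169) = \left(-1\right) 166 = -166$)
$M{\left(X \right)} k = \left(-3\right) \left(-166\right) = 498$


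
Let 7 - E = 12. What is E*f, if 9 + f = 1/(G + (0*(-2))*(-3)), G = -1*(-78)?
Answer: 3505/78 ≈ 44.936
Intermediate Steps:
E = -5 (E = 7 - 1*12 = 7 - 12 = -5)
G = 78
f = -701/78 (f = -9 + 1/(78 + (0*(-2))*(-3)) = -9 + 1/(78 + 0*(-3)) = -9 + 1/(78 + 0) = -9 + 1/78 = -701/78 ≈ -8.9872)
E*f = -5*(-701/78) = 3505/78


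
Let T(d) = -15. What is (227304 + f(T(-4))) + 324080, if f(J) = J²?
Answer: 551609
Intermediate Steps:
(227304 + f(T(-4))) + 324080 = (227304 + (-15)²) + 324080 = (227304 + 225) + 324080 = 227529 + 324080 = 551609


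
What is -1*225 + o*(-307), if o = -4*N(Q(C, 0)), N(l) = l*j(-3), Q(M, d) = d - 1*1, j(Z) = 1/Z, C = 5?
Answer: 553/3 ≈ 184.33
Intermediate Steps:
Q(M, d) = -1 + d (Q(M, d) = d - 1 = -1 + d)
N(l) = -l/3 (N(l) = l/(-3) = l*(-⅓) = -l/3)
o = -4/3 (o = -(-4)*(-1 + 0)/3 = -(-4)*(-1)/3 = -4*⅓ = -4/3 ≈ -1.3333)
-1*225 + o*(-307) = -1*225 - 4/3*(-307) = -225 + 1228/3 = 553/3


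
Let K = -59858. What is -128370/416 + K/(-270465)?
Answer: -1334411197/4327440 ≈ -308.36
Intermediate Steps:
-128370/416 + K/(-270465) = -128370/416 - 59858/(-270465) = -128370*1/416 - 59858*(-1/270465) = -64185/208 + 59858/270465 = -1334411197/4327440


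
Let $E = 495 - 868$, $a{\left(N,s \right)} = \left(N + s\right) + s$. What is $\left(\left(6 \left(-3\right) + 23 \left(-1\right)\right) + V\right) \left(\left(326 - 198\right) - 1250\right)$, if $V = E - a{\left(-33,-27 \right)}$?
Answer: $366894$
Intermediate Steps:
$a{\left(N,s \right)} = N + 2 s$
$E = -373$
$V = -286$ ($V = -373 - \left(-33 + 2 \left(-27\right)\right) = -373 - \left(-33 - 54\right) = -373 - -87 = -373 + 87 = -286$)
$\left(\left(6 \left(-3\right) + 23 \left(-1\right)\right) + V\right) \left(\left(326 - 198\right) - 1250\right) = \left(\left(6 \left(-3\right) + 23 \left(-1\right)\right) - 286\right) \left(\left(326 - 198\right) - 1250\right) = \left(\left(-18 - 23\right) - 286\right) \left(\left(326 - 198\right) - 1250\right) = \left(-41 - 286\right) \left(128 - 1250\right) = \left(-327\right) \left(-1122\right) = 366894$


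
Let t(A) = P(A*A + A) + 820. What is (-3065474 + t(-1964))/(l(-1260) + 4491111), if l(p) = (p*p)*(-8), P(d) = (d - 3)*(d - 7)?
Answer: -14863543212271/8209689 ≈ -1.8105e+6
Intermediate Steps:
P(d) = (-7 + d)*(-3 + d) (P(d) = (-3 + d)*(-7 + d) = (-7 + d)*(-3 + d))
t(A) = 841 + (A + A²)² - 10*A - 10*A² (t(A) = (21 + (A*A + A)² - 10*(A*A + A)) + 820 = (21 + (A² + A)² - 10*(A² + A)) + 820 = (21 + (A + A²)² - 10*(A + A²)) + 820 = (21 + (A + A²)² + (-10*A - 10*A²)) + 820 = (21 + (A + A²)² - 10*A - 10*A²) + 820 = 841 + (A + A²)² - 10*A - 10*A²)
l(p) = -8*p² (l(p) = p²*(-8) = -8*p²)
(-3065474 + t(-1964))/(l(-1260) + 4491111) = (-3065474 + (841 + (-1964)²*(1 - 1964)² - 10*(-1964)*(1 - 1964)))/(-8*(-1260)² + 4491111) = (-3065474 + (841 + 3857296*(-1963)² - 10*(-1964)*(-1963)))/(-8*1587600 + 4491111) = (-3065474 + (841 + 3857296*3853369 - 38553320))/(-12700800 + 4491111) = (-3065474 + (841 + 14863584830224 - 38553320))/(-8209689) = (-3065474 + 14863546277745)*(-1/8209689) = 14863543212271*(-1/8209689) = -14863543212271/8209689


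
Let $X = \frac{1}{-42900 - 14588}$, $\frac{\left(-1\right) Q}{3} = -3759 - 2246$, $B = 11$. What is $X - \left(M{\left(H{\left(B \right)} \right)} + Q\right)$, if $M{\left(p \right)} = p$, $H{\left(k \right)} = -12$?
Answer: $- \frac{1034956465}{57488} \approx -18003.0$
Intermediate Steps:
$Q = 18015$ ($Q = - 3 \left(-3759 - 2246\right) = \left(-3\right) \left(-6005\right) = 18015$)
$X = - \frac{1}{57488}$ ($X = \frac{1}{-57488} = - \frac{1}{57488} \approx -1.7395 \cdot 10^{-5}$)
$X - \left(M{\left(H{\left(B \right)} \right)} + Q\right) = - \frac{1}{57488} - \left(-12 + 18015\right) = - \frac{1}{57488} - 18003 = - \frac{1034956465}{57488}$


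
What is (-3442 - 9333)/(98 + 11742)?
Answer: -2555/2368 ≈ -1.0790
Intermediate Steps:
(-3442 - 9333)/(98 + 11742) = -12775/11840 = -12775*1/11840 = -2555/2368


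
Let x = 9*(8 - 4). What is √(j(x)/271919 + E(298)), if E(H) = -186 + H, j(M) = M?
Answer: 2*√2070320838979/271919 ≈ 10.583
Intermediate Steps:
x = 36 (x = 9*4 = 36)
√(j(x)/271919 + E(298)) = √(36/271919 + (-186 + 298)) = √(36*(1/271919) + 112) = √(36/271919 + 112) = √(30454964/271919) = 2*√2070320838979/271919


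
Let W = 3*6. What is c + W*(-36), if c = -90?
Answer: -738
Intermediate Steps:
W = 18
c + W*(-36) = -90 + 18*(-36) = -90 - 648 = -738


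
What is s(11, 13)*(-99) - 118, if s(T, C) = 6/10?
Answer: -887/5 ≈ -177.40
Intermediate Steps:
s(T, C) = ⅗ (s(T, C) = 6*(⅒) = ⅗)
s(11, 13)*(-99) - 118 = (⅗)*(-99) - 118 = -297/5 - 118 = -887/5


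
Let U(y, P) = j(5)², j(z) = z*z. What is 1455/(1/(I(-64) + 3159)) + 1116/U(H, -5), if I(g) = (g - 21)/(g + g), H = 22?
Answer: 367785039723/80000 ≈ 4.5973e+6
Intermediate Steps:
j(z) = z²
U(y, P) = 625 (U(y, P) = (5²)² = 25² = 625)
I(g) = (-21 + g)/(2*g) (I(g) = (-21 + g)/((2*g)) = (-21 + g)*(1/(2*g)) = (-21 + g)/(2*g))
1455/(1/(I(-64) + 3159)) + 1116/U(H, -5) = 1455/(1/((½)*(-21 - 64)/(-64) + 3159)) + 1116/625 = 1455/(1/((½)*(-1/64)*(-85) + 3159)) + 1116*(1/625) = 1455/(1/(85/128 + 3159)) + 1116/625 = 1455/(1/(404437/128)) + 1116/625 = 1455/(128/404437) + 1116/625 = 1455*(404437/128) + 1116/625 = 588455835/128 + 1116/625 = 367785039723/80000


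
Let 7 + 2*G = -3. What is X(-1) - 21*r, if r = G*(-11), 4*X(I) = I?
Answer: -4621/4 ≈ -1155.3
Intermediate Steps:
G = -5 (G = -7/2 + (½)*(-3) = -7/2 - 3/2 = -5)
X(I) = I/4
r = 55 (r = -5*(-11) = 55)
X(-1) - 21*r = (¼)*(-1) - 21*55 = -¼ - 1155 = -4621/4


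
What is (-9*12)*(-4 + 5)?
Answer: -108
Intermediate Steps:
(-9*12)*(-4 + 5) = -108*1 = -108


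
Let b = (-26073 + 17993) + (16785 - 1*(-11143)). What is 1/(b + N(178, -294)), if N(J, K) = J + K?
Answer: 1/19732 ≈ 5.0679e-5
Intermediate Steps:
b = 19848 (b = -8080 + (16785 + 11143) = -8080 + 27928 = 19848)
1/(b + N(178, -294)) = 1/(19848 + (178 - 294)) = 1/(19848 - 116) = 1/19732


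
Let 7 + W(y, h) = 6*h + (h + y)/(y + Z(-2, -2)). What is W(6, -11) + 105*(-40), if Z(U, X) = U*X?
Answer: -8547/2 ≈ -4273.5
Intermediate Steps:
W(y, h) = -7 + 6*h + (h + y)/(4 + y) (W(y, h) = -7 + (6*h + (h + y)/(y - 2*(-2))) = -7 + (6*h + (h + y)/(y + 4)) = -7 + (6*h + (h + y)/(4 + y)) = -7 + 6*h + (h + y)/(4 + y))
W(6, -11) + 105*(-40) = (-28 - 6*6 + 25*(-11) + 6*(-11)*6)/(4 + 6) + 105*(-40) = (-28 - 36 - 275 - 396)/10 - 4200 = (⅒)*(-735) - 4200 = -147/2 - 4200 = -8547/2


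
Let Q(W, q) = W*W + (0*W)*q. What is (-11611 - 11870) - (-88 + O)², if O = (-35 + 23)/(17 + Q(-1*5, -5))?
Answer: -1532493/49 ≈ -31275.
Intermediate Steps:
Q(W, q) = W² (Q(W, q) = W² + 0*q = W² + 0 = W²)
O = -2/7 (O = (-35 + 23)/(17 + (-1*5)²) = -12/(17 + (-5)²) = -12/(17 + 25) = -12/42 = -12*1/42 = -2/7 ≈ -0.28571)
(-11611 - 11870) - (-88 + O)² = (-11611 - 11870) - (-88 - 2/7)² = -23481 - (-618/7)² = -23481 - 1*381924/49 = -23481 - 381924/49 = -1532493/49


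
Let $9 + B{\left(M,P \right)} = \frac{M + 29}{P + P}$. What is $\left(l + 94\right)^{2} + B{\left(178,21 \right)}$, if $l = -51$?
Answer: $\frac{25829}{14} \approx 1844.9$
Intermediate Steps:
$B{\left(M,P \right)} = -9 + \frac{29 + M}{2 P}$ ($B{\left(M,P \right)} = -9 + \frac{M + 29}{P + P} = -9 + \frac{29 + M}{2 P}$)
$\left(l + 94\right)^{2} + B{\left(178,21 \right)} = \left(-51 + 94\right)^{2} + \frac{29 + 178 - 378}{2 \cdot 21} = 43^{2} + \frac{1}{2} \cdot \frac{1}{21} \left(29 + 178 - 378\right) = 1849 + \frac{1}{2} \cdot \frac{1}{21} \left(-171\right) = 1849 - \frac{57}{14} = \frac{25829}{14}$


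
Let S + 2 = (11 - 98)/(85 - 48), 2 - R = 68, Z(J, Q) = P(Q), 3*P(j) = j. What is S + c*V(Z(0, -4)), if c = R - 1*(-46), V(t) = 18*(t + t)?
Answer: 35359/37 ≈ 955.65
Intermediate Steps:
P(j) = j/3
Z(J, Q) = Q/3
R = -66 (R = 2 - 1*68 = 2 - 68 = -66)
V(t) = 36*t (V(t) = 18*(2*t) = 36*t)
c = -20 (c = -66 - 1*(-46) = -66 + 46 = -20)
S = -161/37 (S = -2 + (11 - 98)/(85 - 48) = -2 - 87/37 = -161/37 ≈ -4.3513)
S + c*V(Z(0, -4)) = -161/37 - 720*(⅓)*(-4) = -161/37 - 720*(-4)/3 = -161/37 - 20*(-48) = -161/37 + 960 = 35359/37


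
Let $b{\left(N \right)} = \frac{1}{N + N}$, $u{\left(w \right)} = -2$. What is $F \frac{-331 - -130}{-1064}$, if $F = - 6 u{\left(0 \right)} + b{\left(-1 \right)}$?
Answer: $\frac{4623}{2128} \approx 2.1725$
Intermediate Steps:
$b{\left(N \right)} = \frac{1}{2 N}$
$F = \frac{23}{2}$ ($F = \left(-6\right) \left(-2\right) + \frac{1}{2 \left(-1\right)} = 12 + \frac{1}{2} \left(-1\right) = 12 - \frac{1}{2} = \frac{23}{2} \approx 11.5$)
$F \frac{-331 - -130}{-1064} = \frac{23 \frac{-331 - -130}{-1064}}{2} = \frac{23 \left(-331 + 130\right) \left(- \frac{1}{1064}\right)}{2} = \frac{23 \left(\left(-201\right) \left(- \frac{1}{1064}\right)\right)}{2} = \frac{23}{2} \cdot \frac{201}{1064} = \frac{4623}{2128}$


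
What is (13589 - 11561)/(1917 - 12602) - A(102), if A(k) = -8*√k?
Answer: -2028/10685 + 8*√102 ≈ 80.606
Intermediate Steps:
(13589 - 11561)/(1917 - 12602) - A(102) = (13589 - 11561)/(1917 - 12602) - (-8)*√102 = 2028/(-10685) + 8*√102 = 2028*(-1/10685) + 8*√102 = -2028/10685 + 8*√102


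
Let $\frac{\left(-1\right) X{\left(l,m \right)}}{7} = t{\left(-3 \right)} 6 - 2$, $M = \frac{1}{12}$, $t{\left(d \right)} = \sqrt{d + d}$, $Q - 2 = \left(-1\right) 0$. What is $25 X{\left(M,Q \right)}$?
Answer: $350 - 1050 i \sqrt{6} \approx 350.0 - 2572.0 i$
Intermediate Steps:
$Q = 2$ ($Q = 2 - 0 = 2 + 0 = 2$)
$t{\left(d \right)} = \sqrt{2} \sqrt{d}$ ($t{\left(d \right)} = \sqrt{2 d} = \sqrt{2} \sqrt{d}$)
$M = \frac{1}{12} \approx 0.083333$
$X{\left(l,m \right)} = 14 - 42 i \sqrt{6}$ ($X{\left(l,m \right)} = - 7 \left(\sqrt{2} \sqrt{-3} \cdot 6 - 2\right) = - 7 \left(\sqrt{2} i \sqrt{3} \cdot 6 - 2\right) = - 7 \left(i \sqrt{6} \cdot 6 - 2\right) = - 7 \left(6 i \sqrt{6} - 2\right) = - 7 \left(-2 + 6 i \sqrt{6}\right) = 14 - 42 i \sqrt{6}$)
$25 X{\left(M,Q \right)} = 25 \left(14 - 42 i \sqrt{6}\right) = 350 - 1050 i \sqrt{6}$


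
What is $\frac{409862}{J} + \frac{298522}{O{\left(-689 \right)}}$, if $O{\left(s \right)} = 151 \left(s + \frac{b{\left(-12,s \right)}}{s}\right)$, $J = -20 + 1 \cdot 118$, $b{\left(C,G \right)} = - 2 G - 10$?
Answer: $\frac{14722296222467}{3522582511} \approx 4179.4$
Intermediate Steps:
$b{\left(C,G \right)} = -10 - 2 G$
$J = 98$ ($J = -20 + 118 = 98$)
$O{\left(s \right)} = 151 s + \frac{151 \left(-10 - 2 s\right)}{s}$ ($O{\left(s \right)} = 151 \left(s + \frac{-10 - 2 s}{s}\right) = 151 s + \frac{151 \left(-10 - 2 s\right)}{s}$)
$\frac{409862}{J} + \frac{298522}{O{\left(-689 \right)}} = \frac{409862}{98} + \frac{298522}{-302 - \frac{1510}{-689} + 151 \left(-689\right)} = 409862 \cdot \frac{1}{98} + \frac{298522}{-302 - - \frac{1510}{689} - 104039} = \frac{204931}{49} + \frac{298522}{-302 + \frac{1510}{689} - 104039} = \frac{204931}{49} + \frac{298522}{- \frac{71889439}{689}} = \frac{204931}{49} + 298522 \left(- \frac{689}{71889439}\right) = \frac{204931}{49} - \frac{205681658}{71889439} = \frac{14722296222467}{3522582511}$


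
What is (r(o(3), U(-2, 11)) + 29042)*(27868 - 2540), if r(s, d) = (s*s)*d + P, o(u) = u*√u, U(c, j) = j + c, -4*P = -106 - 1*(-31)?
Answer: 742205380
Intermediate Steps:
P = 75/4 (P = -(-106 - 1*(-31))/4 = -(-106 + 31)/4 = -¼*(-75) = 75/4 ≈ 18.750)
U(c, j) = c + j
o(u) = u^(3/2)
r(s, d) = 75/4 + d*s² (r(s, d) = (s*s)*d + 75/4 = s²*d + 75/4 = d*s² + 75/4 = 75/4 + d*s²)
(r(o(3), U(-2, 11)) + 29042)*(27868 - 2540) = ((75/4 + (-2 + 11)*(3^(3/2))²) + 29042)*(27868 - 2540) = ((75/4 + 9*(3*√3)²) + 29042)*25328 = ((75/4 + 9*27) + 29042)*25328 = ((75/4 + 243) + 29042)*25328 = (1047/4 + 29042)*25328 = (117215/4)*25328 = 742205380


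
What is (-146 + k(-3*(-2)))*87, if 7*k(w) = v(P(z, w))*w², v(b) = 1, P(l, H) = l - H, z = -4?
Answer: -85782/7 ≈ -12255.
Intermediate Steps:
k(w) = w²/7 (k(w) = (1*w²)/7 = w²/7)
(-146 + k(-3*(-2)))*87 = (-146 + (-3*(-2))²/7)*87 = (-146 + (⅐)*6²)*87 = (-146 + (⅐)*36)*87 = (-146 + 36/7)*87 = -986/7*87 = -85782/7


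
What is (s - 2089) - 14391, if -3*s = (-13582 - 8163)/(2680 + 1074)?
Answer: -185576015/11262 ≈ -16478.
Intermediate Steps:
s = 21745/11262 (s = -(-13582 - 8163)/(3*(2680 + 1074)) = -(-21745)/(3*3754) = -1/3*(-21745/3754) = 21745/11262 ≈ 1.9308)
(s - 2089) - 14391 = (21745/11262 - 2089) - 14391 = -23504573/11262 - 14391 = -185576015/11262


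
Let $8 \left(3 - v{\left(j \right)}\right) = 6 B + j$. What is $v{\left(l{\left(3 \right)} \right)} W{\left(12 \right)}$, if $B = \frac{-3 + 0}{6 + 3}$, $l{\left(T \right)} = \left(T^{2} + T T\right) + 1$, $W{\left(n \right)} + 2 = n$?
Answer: $\frac{35}{4} \approx 8.75$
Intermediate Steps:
$W{\left(n \right)} = -2 + n$
$l{\left(T \right)} = 1 + 2 T^{2}$ ($l{\left(T \right)} = \left(T^{2} + T^{2}\right) + 1 = 2 T^{2} + 1 = 1 + 2 T^{2}$)
$B = - \frac{1}{3}$ ($B = - \frac{3}{9} = \left(-3\right) \frac{1}{9} = - \frac{1}{3} \approx -0.33333$)
$v{\left(j \right)} = \frac{13}{4} - \frac{j}{8}$ ($v{\left(j \right)} = 3 - \frac{6 \left(- \frac{1}{3}\right) + j}{8} = 3 - \frac{-2 + j}{8} = 3 - \left(- \frac{1}{4} + \frac{j}{8}\right) = \frac{13}{4} - \frac{j}{8}$)
$v{\left(l{\left(3 \right)} \right)} W{\left(12 \right)} = \left(\frac{13}{4} - \frac{1 + 2 \cdot 3^{2}}{8}\right) \left(-2 + 12\right) = \left(\frac{13}{4} - \frac{1 + 2 \cdot 9}{8}\right) 10 = \left(\frac{13}{4} - \frac{1 + 18}{8}\right) 10 = \left(\frac{13}{4} - \frac{19}{8}\right) 10 = \frac{7}{8} \cdot 10 = \frac{35}{4}$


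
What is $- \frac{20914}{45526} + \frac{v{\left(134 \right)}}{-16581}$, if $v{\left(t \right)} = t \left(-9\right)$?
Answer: $- \frac{48645113}{125811101} \approx -0.38665$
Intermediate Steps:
$v{\left(t \right)} = - 9 t$
$- \frac{20914}{45526} + \frac{v{\left(134 \right)}}{-16581} = - \frac{20914}{45526} + \frac{\left(-9\right) 134}{-16581} = \left(-20914\right) \frac{1}{45526} - - \frac{402}{5527} = - \frac{10457}{22763} + \frac{402}{5527} = - \frac{48645113}{125811101}$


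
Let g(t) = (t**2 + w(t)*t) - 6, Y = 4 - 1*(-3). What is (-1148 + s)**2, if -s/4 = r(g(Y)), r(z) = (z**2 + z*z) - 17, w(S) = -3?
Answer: 24522304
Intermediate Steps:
Y = 7 (Y = 4 + 3 = 7)
g(t) = -6 + t**2 - 3*t (g(t) = (t**2 - 3*t) - 6 = -6 + t**2 - 3*t)
r(z) = -17 + 2*z**2 (r(z) = (z**2 + z**2) - 17 = 2*z**2 - 17 = -17 + 2*z**2)
s = -3804 (s = -4*(-17 + 2*(-6 + 7**2 - 3*7)**2) = -4*(-17 + 2*(-6 + 49 - 21)**2) = -4*(-17 + 2*22**2) = -4*(-17 + 2*484) = -4*(-17 + 968) = -4*951 = -3804)
(-1148 + s)**2 = (-1148 - 3804)**2 = (-4952)**2 = 24522304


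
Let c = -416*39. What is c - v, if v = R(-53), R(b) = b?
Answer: -16171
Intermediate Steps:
v = -53
c = -16224
c - v = -16224 - 1*(-53) = -16224 + 53 = -16171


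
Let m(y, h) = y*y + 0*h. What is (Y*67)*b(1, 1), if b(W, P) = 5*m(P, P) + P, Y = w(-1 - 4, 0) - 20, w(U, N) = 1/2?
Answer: -7839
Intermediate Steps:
m(y, h) = y**2 (m(y, h) = y**2 + 0 = y**2)
w(U, N) = 1/2 (w(U, N) = 1*(1/2) = 1/2)
Y = -39/2 (Y = 1/2 - 20 = -39/2 ≈ -19.500)
b(W, P) = P + 5*P**2 (b(W, P) = 5*P**2 + P = P + 5*P**2)
(Y*67)*b(1, 1) = (-39/2*67)*(1*(1 + 5*1)) = -2613*(1 + 5)/2 = -2613*6/2 = -2613/2*6 = -7839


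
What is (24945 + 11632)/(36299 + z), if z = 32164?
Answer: 36577/68463 ≈ 0.53426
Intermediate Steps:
(24945 + 11632)/(36299 + z) = (24945 + 11632)/(36299 + 32164) = 36577/68463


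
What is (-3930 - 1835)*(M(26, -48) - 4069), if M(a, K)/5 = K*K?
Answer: -42955015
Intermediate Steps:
M(a, K) = 5*K² (M(a, K) = 5*(K*K) = 5*K²)
(-3930 - 1835)*(M(26, -48) - 4069) = (-3930 - 1835)*(5*(-48)² - 4069) = -5765*(5*2304 - 4069) = -5765*(11520 - 4069) = -5765*7451 = -42955015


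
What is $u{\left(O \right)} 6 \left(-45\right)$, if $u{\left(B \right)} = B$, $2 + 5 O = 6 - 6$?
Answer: $108$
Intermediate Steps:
$O = - \frac{2}{5}$ ($O = - \frac{2}{5} + \frac{6 - 6}{5} = - \frac{2}{5} + \frac{1}{5} \cdot 0 = - \frac{2}{5} + 0 = - \frac{2}{5} \approx -0.4$)
$u{\left(O \right)} 6 \left(-45\right) = \left(- \frac{2}{5}\right) 6 \left(-45\right) = \left(- \frac{12}{5}\right) \left(-45\right) = 108$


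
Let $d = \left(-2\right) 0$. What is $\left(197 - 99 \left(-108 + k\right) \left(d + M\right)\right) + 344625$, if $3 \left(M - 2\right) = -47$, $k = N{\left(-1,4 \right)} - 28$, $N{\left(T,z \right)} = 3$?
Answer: $164873$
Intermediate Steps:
$k = -25$ ($k = 3 - 28 = -25$)
$M = - \frac{41}{3}$ ($M = 2 + \frac{1}{3} \left(-47\right) = 2 - \frac{47}{3} = - \frac{41}{3} \approx -13.667$)
$d = 0$
$\left(197 - 99 \left(-108 + k\right) \left(d + M\right)\right) + 344625 = \left(197 - 99 \left(-108 - 25\right) \left(0 - \frac{41}{3}\right)\right) + 344625 = \left(197 - 99 \left(\left(-133\right) \left(- \frac{41}{3}\right)\right)\right) + 344625 = \left(197 - 179949\right) + 344625 = -179752 + 344625 = 164873$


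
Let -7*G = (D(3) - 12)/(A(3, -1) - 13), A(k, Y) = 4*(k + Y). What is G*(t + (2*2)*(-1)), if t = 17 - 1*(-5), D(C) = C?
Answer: -162/35 ≈ -4.6286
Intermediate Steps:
t = 22 (t = 17 + 5 = 22)
A(k, Y) = 4*Y + 4*k (A(k, Y) = 4*(Y + k) = 4*Y + 4*k)
G = -9/35 (G = -(3 - 12)/(7*((4*(-1) + 4*3) - 13)) = -(-9)/(7*((-4 + 12) - 13)) = -(-9)/(7*(8 - 13)) = -(-9)/(7*(-5)) = -(-9)*(-1)/(7*5) = -⅐*9/5 = -9/35 ≈ -0.25714)
G*(t + (2*2)*(-1)) = -9*(22 + (2*2)*(-1))/35 = -9*(22 + 4*(-1))/35 = -9*(22 - 4)/35 = -9/35*18 = -162/35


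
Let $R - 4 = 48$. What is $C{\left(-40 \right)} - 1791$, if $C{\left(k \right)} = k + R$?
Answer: $-1779$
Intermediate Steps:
$R = 52$ ($R = 4 + 48 = 52$)
$C{\left(k \right)} = 52 + k$ ($C{\left(k \right)} = k + 52 = 52 + k$)
$C{\left(-40 \right)} - 1791 = \left(52 - 40\right) - 1791 = 12 - 1791 = -1779$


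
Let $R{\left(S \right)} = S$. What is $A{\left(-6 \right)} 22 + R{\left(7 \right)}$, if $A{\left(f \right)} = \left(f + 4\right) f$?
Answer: $271$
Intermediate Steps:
$A{\left(f \right)} = f \left(4 + f\right)$ ($A{\left(f \right)} = \left(4 + f\right) f = f \left(4 + f\right)$)
$A{\left(-6 \right)} 22 + R{\left(7 \right)} = - 6 \left(4 - 6\right) 22 + 7 = \left(-6\right) \left(-2\right) 22 + 7 = 12 \cdot 22 + 7 = 264 + 7 = 271$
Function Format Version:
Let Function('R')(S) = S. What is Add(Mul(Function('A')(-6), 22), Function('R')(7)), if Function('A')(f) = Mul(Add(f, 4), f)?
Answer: 271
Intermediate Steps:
Function('A')(f) = Mul(f, Add(4, f)) (Function('A')(f) = Mul(Add(4, f), f) = Mul(f, Add(4, f)))
Add(Mul(Function('A')(-6), 22), Function('R')(7)) = Add(Mul(Mul(-6, Add(4, -6)), 22), 7) = Add(Mul(Mul(-6, -2), 22), 7) = Add(Mul(12, 22), 7) = Add(264, 7) = 271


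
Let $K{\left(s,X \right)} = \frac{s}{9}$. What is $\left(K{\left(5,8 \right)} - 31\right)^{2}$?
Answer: $\frac{75076}{81} \approx 926.86$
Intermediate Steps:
$K{\left(s,X \right)} = \frac{s}{9}$ ($K{\left(s,X \right)} = s \frac{1}{9} = \frac{s}{9}$)
$\left(K{\left(5,8 \right)} - 31\right)^{2} = \left(\frac{1}{9} \cdot 5 - 31\right)^{2} = \left(\frac{5}{9} - 31\right)^{2} = \left(- \frac{274}{9}\right)^{2} = \frac{75076}{81}$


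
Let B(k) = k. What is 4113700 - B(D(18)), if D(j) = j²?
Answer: 4113376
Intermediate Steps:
4113700 - B(D(18)) = 4113700 - 1*18² = 4113700 - 1*324 = 4113700 - 324 = 4113376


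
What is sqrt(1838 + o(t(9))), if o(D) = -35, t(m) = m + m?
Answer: sqrt(1803) ≈ 42.462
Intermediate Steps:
t(m) = 2*m
sqrt(1838 + o(t(9))) = sqrt(1838 - 35) = sqrt(1803)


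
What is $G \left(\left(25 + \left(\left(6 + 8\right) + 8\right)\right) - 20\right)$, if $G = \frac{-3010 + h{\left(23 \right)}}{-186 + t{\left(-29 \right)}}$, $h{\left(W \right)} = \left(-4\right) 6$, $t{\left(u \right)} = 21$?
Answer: $\frac{27306}{55} \approx 496.47$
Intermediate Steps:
$h{\left(W \right)} = -24$
$G = \frac{3034}{165}$ ($G = \frac{-3010 - 24}{-186 + 21} = - \frac{3034}{-165} = \left(-3034\right) \left(- \frac{1}{165}\right) = \frac{3034}{165} \approx 18.388$)
$G \left(\left(25 + \left(\left(6 + 8\right) + 8\right)\right) - 20\right) = \frac{3034 \left(\left(25 + \left(\left(6 + 8\right) + 8\right)\right) - 20\right)}{165} = \frac{3034 \left(\left(25 + \left(14 + 8\right)\right) - 20\right)}{165} = \frac{3034 \left(\left(25 + 22\right) - 20\right)}{165} = \frac{3034 \left(47 - 20\right)}{165} = \frac{3034}{165} \cdot 27 = \frac{27306}{55}$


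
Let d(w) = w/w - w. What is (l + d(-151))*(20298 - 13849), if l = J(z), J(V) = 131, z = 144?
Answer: 1825067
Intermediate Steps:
l = 131
d(w) = 1 - w
(l + d(-151))*(20298 - 13849) = (131 + (1 - 1*(-151)))*(20298 - 13849) = (131 + (1 + 151))*6449 = (131 + 152)*6449 = 283*6449 = 1825067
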